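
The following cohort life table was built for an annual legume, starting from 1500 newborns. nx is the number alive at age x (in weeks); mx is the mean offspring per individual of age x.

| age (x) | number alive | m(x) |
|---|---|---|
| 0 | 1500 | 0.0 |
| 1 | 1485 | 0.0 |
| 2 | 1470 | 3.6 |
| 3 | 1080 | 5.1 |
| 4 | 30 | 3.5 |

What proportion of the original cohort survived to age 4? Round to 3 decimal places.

l_4 = n_4/n_0 = 30/1500 = 0.02 → 0.020

0.020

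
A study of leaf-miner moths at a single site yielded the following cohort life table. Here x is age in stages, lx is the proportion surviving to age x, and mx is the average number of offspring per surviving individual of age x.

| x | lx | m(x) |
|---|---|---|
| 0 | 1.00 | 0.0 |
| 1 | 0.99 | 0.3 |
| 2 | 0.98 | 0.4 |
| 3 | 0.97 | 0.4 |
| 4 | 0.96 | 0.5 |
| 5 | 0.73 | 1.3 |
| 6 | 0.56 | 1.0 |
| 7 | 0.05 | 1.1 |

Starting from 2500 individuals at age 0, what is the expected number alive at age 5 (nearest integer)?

Expected survivors = N0 · l_5 = 2500 × 0.73 = 1825 → 1825

1825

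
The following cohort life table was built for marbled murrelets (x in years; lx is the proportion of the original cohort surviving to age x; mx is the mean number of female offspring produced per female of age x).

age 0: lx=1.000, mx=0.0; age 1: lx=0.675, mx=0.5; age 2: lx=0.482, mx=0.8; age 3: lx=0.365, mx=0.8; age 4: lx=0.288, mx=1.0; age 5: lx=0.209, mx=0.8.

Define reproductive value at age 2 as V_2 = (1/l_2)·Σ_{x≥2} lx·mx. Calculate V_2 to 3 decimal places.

2.350

lx·mx for x ≥ 2: 0.3856, 0.292, 0.288, 0.1672 → sum = 1.1328
V_2 = 1.1328 / l_2 = 1.1328 / 0.482 = 2.350207… → 2.350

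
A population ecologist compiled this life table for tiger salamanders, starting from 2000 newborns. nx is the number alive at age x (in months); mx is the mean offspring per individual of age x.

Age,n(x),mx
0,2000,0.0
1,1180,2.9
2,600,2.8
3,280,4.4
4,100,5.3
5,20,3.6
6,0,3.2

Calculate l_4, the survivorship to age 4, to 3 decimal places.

0.050

l_4 = n_4/n_0 = 100/2000 = 0.05 → 0.050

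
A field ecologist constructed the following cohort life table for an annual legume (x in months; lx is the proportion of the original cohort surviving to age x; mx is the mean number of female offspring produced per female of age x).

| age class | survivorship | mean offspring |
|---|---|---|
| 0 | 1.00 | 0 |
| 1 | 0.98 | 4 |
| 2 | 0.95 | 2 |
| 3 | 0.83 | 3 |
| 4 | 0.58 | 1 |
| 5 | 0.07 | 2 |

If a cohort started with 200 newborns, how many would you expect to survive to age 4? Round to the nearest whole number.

Expected survivors = N0 · l_4 = 200 × 0.58 = 116 → 116

116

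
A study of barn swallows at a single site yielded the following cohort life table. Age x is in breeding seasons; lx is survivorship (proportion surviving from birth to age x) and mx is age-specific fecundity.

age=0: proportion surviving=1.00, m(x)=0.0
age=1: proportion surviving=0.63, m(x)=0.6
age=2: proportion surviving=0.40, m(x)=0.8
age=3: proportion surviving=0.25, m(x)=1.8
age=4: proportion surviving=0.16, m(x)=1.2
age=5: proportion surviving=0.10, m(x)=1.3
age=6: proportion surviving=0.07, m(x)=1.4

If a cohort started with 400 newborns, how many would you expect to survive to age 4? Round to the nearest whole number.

64

Expected survivors = N0 · l_4 = 400 × 0.16 = 64 → 64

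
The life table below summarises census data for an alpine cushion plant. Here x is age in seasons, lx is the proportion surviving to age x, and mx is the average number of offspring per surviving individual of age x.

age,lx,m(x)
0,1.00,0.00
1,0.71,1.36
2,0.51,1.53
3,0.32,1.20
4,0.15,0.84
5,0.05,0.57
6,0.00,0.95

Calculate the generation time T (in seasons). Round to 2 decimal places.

lx·mx: 0, 0.9656, 0.7803, 0.384, 0.126, 0.0285, 0 → R0 = 2.2844
x·lx·mx: 0, 0.9656, 1.5606, 1.152, 0.504, 0.1425, 0 → Σ = 4.3247
T = 4.3247 / 2.2844 = 1.893145… → 1.89

1.89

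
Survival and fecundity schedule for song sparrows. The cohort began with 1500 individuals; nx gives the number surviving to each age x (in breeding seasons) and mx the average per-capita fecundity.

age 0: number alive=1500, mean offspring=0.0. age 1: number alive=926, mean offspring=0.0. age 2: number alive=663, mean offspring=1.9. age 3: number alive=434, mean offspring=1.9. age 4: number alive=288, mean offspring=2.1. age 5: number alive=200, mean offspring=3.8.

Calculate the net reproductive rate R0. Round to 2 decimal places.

lx = nx/n0 = nx/1500: 1, 0.61733…, 0.442, 0.28933…, 0.192, 0.13333…
lx·mx by age: 0, 0, 0.8398, 0.549733…, 0.4032, 0.506667…
R0 = Σ lx·mx = 2.2994… → 2.30

2.30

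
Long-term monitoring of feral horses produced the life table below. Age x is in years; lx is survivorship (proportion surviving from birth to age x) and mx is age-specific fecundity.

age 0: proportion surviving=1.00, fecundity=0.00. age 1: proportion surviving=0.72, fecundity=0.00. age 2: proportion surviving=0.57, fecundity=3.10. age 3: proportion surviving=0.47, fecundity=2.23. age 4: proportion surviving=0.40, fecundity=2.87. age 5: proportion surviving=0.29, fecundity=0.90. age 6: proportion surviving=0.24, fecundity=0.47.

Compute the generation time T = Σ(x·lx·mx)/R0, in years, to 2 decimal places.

3.06

lx·mx: 0, 0, 1.767, 1.0481, 1.148, 0.261, 0.1128 → R0 = 4.3369
x·lx·mx: 0, 0, 3.534, 3.1443, 4.592, 1.305, 0.6768 → Σ = 13.2521
T = 13.2521 / 4.3369 = 3.055662… → 3.06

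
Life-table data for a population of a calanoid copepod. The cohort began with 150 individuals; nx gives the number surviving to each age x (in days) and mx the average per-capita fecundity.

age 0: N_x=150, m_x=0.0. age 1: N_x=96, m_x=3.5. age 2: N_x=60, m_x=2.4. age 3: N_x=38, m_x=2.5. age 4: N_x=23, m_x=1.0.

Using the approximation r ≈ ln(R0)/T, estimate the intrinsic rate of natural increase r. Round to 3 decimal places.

0.826

lx = nx/n0 = nx/150: 1, 0.64, 0.4, 0.25333…, 0.15333…
R0 = Σ lx·mx = 0 + 2.24 + 0.96 + 0.63333… + 0.15333… = 3.986667…
Σ x·lx·mx = 6.673333…; T = 6.673333…/3.986667… = 1.67391…
r ≈ ln(R0)/T = ln(3.986667…)/1.67391… = 0.82618… → 0.826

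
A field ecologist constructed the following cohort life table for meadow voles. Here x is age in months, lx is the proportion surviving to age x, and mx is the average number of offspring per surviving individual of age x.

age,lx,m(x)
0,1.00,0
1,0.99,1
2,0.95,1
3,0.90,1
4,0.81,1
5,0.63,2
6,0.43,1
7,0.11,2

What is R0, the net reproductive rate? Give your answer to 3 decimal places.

lx·mx by age: 0, 0.99, 0.95, 0.9, 0.81, 1.26, 0.43, 0.22
R0 = Σ lx·mx = 5.56 → 5.560

5.560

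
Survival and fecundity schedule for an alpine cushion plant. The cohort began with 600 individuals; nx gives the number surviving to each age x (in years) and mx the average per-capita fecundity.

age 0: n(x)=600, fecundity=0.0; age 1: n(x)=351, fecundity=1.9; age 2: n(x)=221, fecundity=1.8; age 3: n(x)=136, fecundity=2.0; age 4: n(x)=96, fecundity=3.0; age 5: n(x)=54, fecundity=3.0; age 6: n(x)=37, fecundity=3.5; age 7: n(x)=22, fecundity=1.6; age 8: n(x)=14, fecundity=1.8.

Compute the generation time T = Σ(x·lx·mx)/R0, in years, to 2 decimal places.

2.77

lx = nx/n0 = nx/600: 1, 0.585, 0.36833…, 0.22667…, 0.16, 0.09, 0.06167…, 0.03667…, 0.02333…
lx·mx: 0, 1.1115, 0.663…, 0.453333…, 0.48, 0.27, 0.215833…, 0.058667…, 0.042… → R0 = 3.294333…
x·lx·mx: 0, 1.1115, 1.326…, 1.36…, 1.92, 1.35, 1.295…, 0.410667…, 0.336… → Σ = 9.109167…
T = 9.109167… / 3.294333… = 2.765102… → 2.77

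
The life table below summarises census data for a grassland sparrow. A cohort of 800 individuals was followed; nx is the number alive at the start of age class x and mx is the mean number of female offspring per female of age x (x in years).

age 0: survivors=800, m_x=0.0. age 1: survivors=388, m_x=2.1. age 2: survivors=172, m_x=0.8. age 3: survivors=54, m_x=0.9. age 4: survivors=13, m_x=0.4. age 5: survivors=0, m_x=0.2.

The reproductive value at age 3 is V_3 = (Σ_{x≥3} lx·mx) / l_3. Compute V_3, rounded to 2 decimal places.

1.00

lx = nx/n0 = nx/800: 1, 0.485, 0.215, 0.0675, 0.01625, 0
lx·mx for x ≥ 3: 0.06075, 0.0065, 0 → sum = 0.06725
V_3 = 0.06725 / l_3 = 0.06725 / 0.0675 = 0.996296… → 1.00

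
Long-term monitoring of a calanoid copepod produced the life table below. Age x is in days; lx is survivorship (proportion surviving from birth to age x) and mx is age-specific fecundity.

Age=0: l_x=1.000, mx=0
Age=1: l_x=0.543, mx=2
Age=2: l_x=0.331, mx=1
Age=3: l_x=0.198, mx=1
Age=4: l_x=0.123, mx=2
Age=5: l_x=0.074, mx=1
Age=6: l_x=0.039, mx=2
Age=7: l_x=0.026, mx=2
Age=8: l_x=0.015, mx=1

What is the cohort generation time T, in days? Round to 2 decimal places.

lx·mx: 0, 1.086, 0.331, 0.198, 0.246, 0.074, 0.078, 0.052, 0.015 → R0 = 2.08
x·lx·mx: 0, 1.086, 0.662, 0.594, 0.984, 0.37, 0.468, 0.364, 0.12 → Σ = 4.648
T = 4.648 / 2.08 = 2.234615… → 2.23

2.23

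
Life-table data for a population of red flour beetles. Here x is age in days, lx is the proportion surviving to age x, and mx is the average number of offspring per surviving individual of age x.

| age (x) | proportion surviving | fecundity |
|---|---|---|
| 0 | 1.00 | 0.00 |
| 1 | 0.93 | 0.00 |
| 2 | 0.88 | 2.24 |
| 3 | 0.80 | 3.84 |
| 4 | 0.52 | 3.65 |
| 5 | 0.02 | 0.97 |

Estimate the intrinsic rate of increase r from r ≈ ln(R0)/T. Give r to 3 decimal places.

0.648

R0 = Σ lx·mx = 0 + 0 + 1.9712 + 3.072 + 1.898 + 0.0194 = 6.9606
Σ x·lx·mx = 20.8474; T = 20.8474/6.9606 = 2.99506…
r ≈ ln(R0)/T = ln(6.9606)/2.99506… = 0.64782… → 0.648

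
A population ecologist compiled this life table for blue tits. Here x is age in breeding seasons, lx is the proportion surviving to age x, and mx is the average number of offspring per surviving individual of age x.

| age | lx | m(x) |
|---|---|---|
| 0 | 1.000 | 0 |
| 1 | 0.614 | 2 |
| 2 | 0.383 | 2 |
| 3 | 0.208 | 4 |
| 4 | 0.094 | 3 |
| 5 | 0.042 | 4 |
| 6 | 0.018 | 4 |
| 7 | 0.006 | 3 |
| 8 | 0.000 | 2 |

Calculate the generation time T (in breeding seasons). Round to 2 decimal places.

lx·mx: 0, 1.228, 0.766, 0.832, 0.282, 0.168, 0.072, 0.018, 0 → R0 = 3.366
x·lx·mx: 0, 1.228, 1.532, 2.496, 1.128, 0.84, 0.432, 0.126, 0 → Σ = 7.782
T = 7.782 / 3.366 = 2.311943… → 2.31

2.31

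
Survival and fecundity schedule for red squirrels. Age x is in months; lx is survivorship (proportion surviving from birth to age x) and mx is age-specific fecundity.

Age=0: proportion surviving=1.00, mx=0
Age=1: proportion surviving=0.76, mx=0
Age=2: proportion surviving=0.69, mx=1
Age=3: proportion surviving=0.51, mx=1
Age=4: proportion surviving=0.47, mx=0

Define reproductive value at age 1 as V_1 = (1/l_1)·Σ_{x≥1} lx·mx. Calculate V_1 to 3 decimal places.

1.579

lx·mx for x ≥ 1: 0, 0.69, 0.51, 0 → sum = 1.2
V_1 = 1.2 / l_1 = 1.2 / 0.76 = 1.578947… → 1.579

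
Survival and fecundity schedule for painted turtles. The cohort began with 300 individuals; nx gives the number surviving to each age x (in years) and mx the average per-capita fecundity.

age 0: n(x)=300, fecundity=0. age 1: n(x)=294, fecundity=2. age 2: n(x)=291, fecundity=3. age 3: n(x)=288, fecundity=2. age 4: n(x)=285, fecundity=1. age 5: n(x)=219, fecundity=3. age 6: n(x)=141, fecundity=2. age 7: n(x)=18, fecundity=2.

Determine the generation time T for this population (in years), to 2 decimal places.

3.16

lx = nx/n0 = nx/300: 1, 0.98, 0.97, 0.96, 0.95, 0.73, 0.47, 0.06
lx·mx: 0, 1.96, 2.91, 1.92, 0.95, 2.19, 0.94, 0.12 → R0 = 10.99
x·lx·mx: 0, 1.96, 5.82, 5.76, 3.8, 10.95, 5.64, 0.84 → Σ = 34.77
T = 34.77 / 10.99 = 3.163785… → 3.16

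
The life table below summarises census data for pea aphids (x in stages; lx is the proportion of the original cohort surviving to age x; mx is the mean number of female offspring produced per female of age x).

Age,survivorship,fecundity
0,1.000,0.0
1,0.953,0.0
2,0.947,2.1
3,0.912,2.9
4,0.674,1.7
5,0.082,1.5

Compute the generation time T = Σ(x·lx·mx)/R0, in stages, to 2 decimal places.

lx·mx: 0, 0, 1.9887, 2.6448, 1.1458, 0.123 → R0 = 5.9023
x·lx·mx: 0, 0, 3.9774, 7.9344, 4.5832, 0.615 → Σ = 17.11
T = 17.11 / 5.9023 = 2.89887… → 2.90

2.90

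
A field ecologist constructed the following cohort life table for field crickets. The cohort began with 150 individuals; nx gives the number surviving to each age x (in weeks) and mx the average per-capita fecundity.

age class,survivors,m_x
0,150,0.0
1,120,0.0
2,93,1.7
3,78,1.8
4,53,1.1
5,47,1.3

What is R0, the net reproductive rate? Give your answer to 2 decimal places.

lx = nx/n0 = nx/150: 1, 0.8, 0.62, 0.52, 0.35333…, 0.31333…
lx·mx by age: 0, 0, 1.054, 0.936, 0.388667…, 0.407333…
R0 = Σ lx·mx = 2.786… → 2.79

2.79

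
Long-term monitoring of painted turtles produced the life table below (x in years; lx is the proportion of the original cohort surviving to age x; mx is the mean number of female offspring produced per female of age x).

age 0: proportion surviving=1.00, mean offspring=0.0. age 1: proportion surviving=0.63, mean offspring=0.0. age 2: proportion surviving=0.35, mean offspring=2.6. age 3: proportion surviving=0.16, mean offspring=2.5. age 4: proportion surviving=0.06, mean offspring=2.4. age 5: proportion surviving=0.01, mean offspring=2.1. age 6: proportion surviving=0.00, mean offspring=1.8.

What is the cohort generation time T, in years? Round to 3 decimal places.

2.509

lx·mx: 0, 0, 0.91, 0.4, 0.144, 0.021, 0 → R0 = 1.475
x·lx·mx: 0, 0, 1.82, 1.2, 0.576, 0.105, 0 → Σ = 3.701
T = 3.701 / 1.475 = 2.509153… → 2.509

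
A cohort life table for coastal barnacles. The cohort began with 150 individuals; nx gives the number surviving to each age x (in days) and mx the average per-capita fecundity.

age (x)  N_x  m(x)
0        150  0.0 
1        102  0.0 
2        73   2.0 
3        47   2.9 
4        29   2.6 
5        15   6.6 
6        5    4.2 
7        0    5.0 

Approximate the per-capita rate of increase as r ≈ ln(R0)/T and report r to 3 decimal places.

lx = nx/n0 = nx/150: 1, 0.68, 0.48667…, 0.31333…, 0.19333…, 0.1, 0.03333…, 0
R0 = Σ lx·mx = 0 + 0 + 0.97333… + 0.90867… + 0.50267… + 0.66 + 0.14… + 0 = 3.184667…
Σ x·lx·mx = 10.823333…; T = 10.823333…/3.184667… = 3.39858…
r ≈ ln(R0)/T = ln(3.184667…)/3.39858… = 0.34083… → 0.341

0.341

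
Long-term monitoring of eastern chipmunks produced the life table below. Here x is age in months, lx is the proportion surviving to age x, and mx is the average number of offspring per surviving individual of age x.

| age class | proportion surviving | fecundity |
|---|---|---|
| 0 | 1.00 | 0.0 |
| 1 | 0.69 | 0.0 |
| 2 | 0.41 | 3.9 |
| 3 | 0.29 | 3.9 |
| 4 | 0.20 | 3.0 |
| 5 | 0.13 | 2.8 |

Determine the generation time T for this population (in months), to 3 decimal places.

lx·mx: 0, 0, 1.599, 1.131, 0.6, 0.364 → R0 = 3.694
x·lx·mx: 0, 0, 3.198, 3.393, 2.4, 1.82 → Σ = 10.811
T = 10.811 / 3.694 = 2.926638… → 2.927

2.927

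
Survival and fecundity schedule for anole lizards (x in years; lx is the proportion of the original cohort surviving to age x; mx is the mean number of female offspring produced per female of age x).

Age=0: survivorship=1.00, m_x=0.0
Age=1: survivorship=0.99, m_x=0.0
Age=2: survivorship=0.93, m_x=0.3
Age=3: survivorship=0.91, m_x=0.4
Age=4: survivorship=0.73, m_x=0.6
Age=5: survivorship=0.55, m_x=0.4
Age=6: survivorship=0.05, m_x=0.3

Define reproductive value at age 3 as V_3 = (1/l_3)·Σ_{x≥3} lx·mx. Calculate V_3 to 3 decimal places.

lx·mx for x ≥ 3: 0.364, 0.438, 0.22, 0.015 → sum = 1.037
V_3 = 1.037 / l_3 = 1.037 / 0.91 = 1.13956… → 1.140

1.140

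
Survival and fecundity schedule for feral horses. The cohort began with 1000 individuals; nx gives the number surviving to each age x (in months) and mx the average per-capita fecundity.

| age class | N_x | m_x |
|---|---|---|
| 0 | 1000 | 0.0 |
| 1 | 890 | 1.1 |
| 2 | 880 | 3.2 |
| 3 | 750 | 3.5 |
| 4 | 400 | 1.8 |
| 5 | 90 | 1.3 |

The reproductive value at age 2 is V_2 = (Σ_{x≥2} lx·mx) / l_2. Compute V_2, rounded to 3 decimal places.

lx = nx/n0 = nx/1000: 1, 0.89, 0.88, 0.75, 0.4, 0.09
lx·mx for x ≥ 2: 2.816, 2.625, 0.72, 0.117 → sum = 6.278
V_2 = 6.278 / l_2 = 6.278 / 0.88 = 7.134091… → 7.134

7.134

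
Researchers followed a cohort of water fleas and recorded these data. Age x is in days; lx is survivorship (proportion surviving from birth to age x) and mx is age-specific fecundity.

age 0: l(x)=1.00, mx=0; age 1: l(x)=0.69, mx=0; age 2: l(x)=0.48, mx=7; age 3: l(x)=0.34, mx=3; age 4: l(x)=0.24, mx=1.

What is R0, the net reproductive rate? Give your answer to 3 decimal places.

lx·mx by age: 0, 0, 3.36, 1.02, 0.24
R0 = Σ lx·mx = 4.62 → 4.620

4.620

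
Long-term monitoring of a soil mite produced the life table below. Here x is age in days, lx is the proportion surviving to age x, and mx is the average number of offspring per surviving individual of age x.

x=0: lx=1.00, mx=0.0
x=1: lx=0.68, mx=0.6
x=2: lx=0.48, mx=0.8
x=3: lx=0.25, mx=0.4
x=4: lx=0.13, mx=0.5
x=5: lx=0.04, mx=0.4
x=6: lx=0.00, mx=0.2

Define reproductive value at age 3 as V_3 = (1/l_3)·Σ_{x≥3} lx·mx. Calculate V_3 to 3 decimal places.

lx·mx for x ≥ 3: 0.1, 0.065, 0.016, 0 → sum = 0.181
V_3 = 0.181 / l_3 = 0.181 / 0.25 = 0.724 → 0.724

0.724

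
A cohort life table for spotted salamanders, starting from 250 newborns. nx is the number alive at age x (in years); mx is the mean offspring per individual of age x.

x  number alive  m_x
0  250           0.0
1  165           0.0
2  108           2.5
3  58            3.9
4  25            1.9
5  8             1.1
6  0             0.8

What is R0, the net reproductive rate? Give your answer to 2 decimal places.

2.21

lx = nx/n0 = nx/250: 1, 0.66, 0.432, 0.232, 0.1, 0.032, 0
lx·mx by age: 0, 0, 1.08, 0.9048, 0.19, 0.0352, 0
R0 = Σ lx·mx = 2.21 → 2.21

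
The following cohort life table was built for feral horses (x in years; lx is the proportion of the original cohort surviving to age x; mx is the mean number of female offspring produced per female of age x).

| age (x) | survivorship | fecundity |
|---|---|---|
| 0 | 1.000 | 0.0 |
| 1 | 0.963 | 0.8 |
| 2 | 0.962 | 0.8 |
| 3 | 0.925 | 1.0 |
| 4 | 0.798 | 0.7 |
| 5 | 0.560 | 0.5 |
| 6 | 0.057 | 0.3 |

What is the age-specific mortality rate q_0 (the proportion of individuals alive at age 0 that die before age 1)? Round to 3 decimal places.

q_0 = (l_0 − l_1) / l_0 = (1 − 0.963) / 1
     = 0.037 / 1 = 0.037 → 0.037

0.037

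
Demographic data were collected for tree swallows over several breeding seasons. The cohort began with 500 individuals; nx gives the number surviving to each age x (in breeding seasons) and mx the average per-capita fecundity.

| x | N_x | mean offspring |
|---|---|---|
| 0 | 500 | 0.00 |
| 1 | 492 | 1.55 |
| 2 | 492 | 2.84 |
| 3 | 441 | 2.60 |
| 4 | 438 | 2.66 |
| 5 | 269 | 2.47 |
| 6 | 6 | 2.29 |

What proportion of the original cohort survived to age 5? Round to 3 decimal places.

0.538

l_5 = n_5/n_0 = 269/500 = 0.538 → 0.538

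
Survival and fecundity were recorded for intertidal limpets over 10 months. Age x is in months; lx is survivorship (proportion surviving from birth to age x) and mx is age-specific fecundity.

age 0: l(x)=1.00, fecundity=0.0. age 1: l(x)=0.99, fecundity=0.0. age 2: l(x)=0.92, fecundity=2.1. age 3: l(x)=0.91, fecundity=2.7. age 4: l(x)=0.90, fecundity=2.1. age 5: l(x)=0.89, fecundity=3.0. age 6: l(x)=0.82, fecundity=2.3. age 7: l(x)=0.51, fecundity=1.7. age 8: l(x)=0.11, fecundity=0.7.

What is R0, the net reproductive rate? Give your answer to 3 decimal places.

11.779

lx·mx by age: 0, 0, 1.932, 2.457, 1.89, 2.67, 1.886, 0.867, 0.077
R0 = Σ lx·mx = 11.779 → 11.779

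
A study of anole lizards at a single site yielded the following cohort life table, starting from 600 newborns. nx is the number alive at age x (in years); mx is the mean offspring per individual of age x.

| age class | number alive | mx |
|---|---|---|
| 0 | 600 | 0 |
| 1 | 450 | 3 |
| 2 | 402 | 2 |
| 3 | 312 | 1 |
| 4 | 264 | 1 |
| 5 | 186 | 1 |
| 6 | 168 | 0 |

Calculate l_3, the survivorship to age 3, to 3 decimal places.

l_3 = n_3/n_0 = 312/600 = 0.52 → 0.520

0.520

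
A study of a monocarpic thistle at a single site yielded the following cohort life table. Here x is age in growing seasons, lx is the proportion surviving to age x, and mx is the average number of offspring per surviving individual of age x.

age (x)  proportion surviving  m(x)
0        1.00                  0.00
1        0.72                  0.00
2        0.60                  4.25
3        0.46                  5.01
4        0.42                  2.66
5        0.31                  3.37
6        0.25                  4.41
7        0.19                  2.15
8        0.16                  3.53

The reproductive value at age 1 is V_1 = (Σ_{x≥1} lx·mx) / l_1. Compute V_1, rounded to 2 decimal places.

12.63

lx·mx for x ≥ 1: 0, 2.55, 2.3046, 1.1172, 1.0447, 1.1025, 0.4085, 0.5648 → sum = 9.0923
V_1 = 9.0923 / l_1 = 9.0923 / 0.72 = 12.628194… → 12.63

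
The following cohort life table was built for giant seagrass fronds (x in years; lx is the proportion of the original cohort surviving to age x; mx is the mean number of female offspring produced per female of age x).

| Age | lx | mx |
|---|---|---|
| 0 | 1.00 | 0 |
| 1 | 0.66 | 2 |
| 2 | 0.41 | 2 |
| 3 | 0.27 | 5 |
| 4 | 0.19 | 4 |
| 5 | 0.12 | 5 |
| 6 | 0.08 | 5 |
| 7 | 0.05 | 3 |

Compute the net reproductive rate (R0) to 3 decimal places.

5.400

lx·mx by age: 0, 1.32, 0.82, 1.35, 0.76, 0.6, 0.4, 0.15
R0 = Σ lx·mx = 5.4 → 5.400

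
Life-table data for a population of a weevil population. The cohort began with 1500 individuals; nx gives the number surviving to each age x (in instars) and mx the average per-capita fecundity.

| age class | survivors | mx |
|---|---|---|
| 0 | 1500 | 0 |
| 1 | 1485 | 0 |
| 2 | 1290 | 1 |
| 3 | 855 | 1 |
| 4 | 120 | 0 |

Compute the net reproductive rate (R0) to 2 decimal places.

lx = nx/n0 = nx/1500: 1, 0.99, 0.86, 0.57, 0.08
lx·mx by age: 0, 0, 0.86, 0.57, 0
R0 = Σ lx·mx = 1.43 → 1.43

1.43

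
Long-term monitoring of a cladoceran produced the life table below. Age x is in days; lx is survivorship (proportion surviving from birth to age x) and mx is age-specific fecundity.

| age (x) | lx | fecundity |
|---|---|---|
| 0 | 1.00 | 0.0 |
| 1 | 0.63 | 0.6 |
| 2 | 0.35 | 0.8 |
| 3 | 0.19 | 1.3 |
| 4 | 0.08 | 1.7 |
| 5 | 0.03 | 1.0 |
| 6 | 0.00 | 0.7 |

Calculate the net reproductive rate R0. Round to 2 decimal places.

lx·mx by age: 0, 0.378, 0.28, 0.247, 0.136, 0.03, 0
R0 = Σ lx·mx = 1.071 → 1.07

1.07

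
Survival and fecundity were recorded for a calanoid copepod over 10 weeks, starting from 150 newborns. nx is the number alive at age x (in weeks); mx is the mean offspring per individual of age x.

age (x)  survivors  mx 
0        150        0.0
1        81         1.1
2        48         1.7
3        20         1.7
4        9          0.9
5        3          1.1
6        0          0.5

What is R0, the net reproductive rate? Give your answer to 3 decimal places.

1.441

lx = nx/n0 = nx/150: 1, 0.54, 0.32, 0.13333…, 0.06, 0.02, 0
lx·mx by age: 0, 0.594, 0.544, 0.226667…, 0.054, 0.022, 0
R0 = Σ lx·mx = 1.440667… → 1.441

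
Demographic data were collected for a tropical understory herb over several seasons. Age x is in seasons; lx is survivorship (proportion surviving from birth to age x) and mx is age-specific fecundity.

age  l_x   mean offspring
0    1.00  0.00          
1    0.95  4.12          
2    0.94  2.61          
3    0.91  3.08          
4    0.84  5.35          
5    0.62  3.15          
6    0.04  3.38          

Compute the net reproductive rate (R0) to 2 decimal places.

15.75

lx·mx by age: 0, 3.914, 2.4534, 2.8028, 4.494, 1.953, 0.1352
R0 = Σ lx·mx = 15.7524 → 15.75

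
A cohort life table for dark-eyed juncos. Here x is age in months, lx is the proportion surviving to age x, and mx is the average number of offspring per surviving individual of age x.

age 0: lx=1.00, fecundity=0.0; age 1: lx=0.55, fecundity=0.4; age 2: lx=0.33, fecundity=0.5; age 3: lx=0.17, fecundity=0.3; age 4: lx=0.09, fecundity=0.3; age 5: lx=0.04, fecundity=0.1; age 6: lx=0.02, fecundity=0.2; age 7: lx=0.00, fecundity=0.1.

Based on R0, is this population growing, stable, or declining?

declining

R0 = Σ lx·mx = 0 + 0.22 + 0.165 + 0.051 + 0.027 + 0.004 + 0.004 + 0 = 0.471
R0 < 1, so the population is declining.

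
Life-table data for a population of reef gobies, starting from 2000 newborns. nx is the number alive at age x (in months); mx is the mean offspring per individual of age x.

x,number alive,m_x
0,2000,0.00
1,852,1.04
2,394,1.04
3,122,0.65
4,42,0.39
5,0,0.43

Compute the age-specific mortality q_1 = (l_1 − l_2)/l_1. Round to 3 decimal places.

lx = nx/n0 = nx/2000: 1, 0.426, 0.197, 0.061, 0.021, 0
q_1 = (l_1 − l_2) / l_1 = (0.426 − 0.197) / 0.426
     = 0.229 / 0.426 = 0.537559… → 0.538

0.538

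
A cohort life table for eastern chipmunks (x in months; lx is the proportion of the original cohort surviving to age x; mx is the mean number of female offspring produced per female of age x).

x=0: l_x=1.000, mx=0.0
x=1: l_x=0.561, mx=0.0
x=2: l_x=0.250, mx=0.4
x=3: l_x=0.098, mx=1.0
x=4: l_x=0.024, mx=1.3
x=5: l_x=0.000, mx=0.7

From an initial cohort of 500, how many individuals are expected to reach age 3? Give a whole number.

49

Expected survivors = N0 · l_3 = 500 × 0.098 = 49 → 49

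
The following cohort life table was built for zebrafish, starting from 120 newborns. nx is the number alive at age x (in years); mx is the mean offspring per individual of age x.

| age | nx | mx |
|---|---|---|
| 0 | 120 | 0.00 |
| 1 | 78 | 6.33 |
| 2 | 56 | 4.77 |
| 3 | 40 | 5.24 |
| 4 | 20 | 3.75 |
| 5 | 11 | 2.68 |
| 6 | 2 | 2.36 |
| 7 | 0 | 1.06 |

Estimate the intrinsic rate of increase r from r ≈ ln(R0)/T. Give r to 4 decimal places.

1.1123

lx = nx/n0 = nx/120: 1, 0.65, 0.46667…, 0.33333…, 0.16667…, 0.09167…, 0.01667…, 0
R0 = Σ lx·mx = 0 + 4.1145 + 2.226… + 1.74667… + 0.625… + 0.24567… + 0.03933… + 0 = 8.997167…
Σ x·lx·mx = 17.770833…; T = 17.770833…/8.997167… = 1.97516…
r ≈ ln(R0)/T = ln(8.997167…)/1.97516… = 1.11227… → 1.1123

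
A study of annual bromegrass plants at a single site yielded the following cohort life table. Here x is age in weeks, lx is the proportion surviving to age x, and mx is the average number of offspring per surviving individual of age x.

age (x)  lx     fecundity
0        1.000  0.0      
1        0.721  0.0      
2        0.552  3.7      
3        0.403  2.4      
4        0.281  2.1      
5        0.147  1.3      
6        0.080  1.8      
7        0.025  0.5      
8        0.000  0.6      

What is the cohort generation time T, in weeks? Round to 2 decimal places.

2.85

lx·mx: 0, 0, 2.0424, 0.9672, 0.5901, 0.1911, 0.144, 0.0125, 0 → R0 = 3.9473
x·lx·mx: 0, 0, 4.0848, 2.9016, 2.3604, 0.9555, 0.864, 0.0875, 0 → Σ = 11.2538
T = 11.2538 / 3.9473 = 2.851012… → 2.85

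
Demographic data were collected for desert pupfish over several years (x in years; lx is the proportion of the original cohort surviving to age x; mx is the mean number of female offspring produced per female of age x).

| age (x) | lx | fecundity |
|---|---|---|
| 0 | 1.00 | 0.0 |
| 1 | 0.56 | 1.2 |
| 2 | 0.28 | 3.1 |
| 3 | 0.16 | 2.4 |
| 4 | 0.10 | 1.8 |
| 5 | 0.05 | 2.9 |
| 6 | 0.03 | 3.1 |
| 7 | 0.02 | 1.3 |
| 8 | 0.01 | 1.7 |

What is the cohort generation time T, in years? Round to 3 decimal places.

lx·mx: 0, 0.672, 0.868, 0.384, 0.18, 0.145, 0.093, 0.026, 0.017 → R0 = 2.385
x·lx·mx: 0, 0.672, 1.736, 1.152, 0.72, 0.725, 0.558, 0.182, 0.136 → Σ = 5.881
T = 5.881 / 2.385 = 2.465828… → 2.466

2.466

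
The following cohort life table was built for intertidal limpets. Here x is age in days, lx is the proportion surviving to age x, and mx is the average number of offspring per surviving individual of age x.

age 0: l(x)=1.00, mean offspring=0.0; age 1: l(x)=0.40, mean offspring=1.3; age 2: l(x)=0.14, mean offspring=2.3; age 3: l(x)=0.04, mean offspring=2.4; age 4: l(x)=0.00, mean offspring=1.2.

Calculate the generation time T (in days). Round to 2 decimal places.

1.55

lx·mx: 0, 0.52, 0.322, 0.096, 0 → R0 = 0.938
x·lx·mx: 0, 0.52, 0.644, 0.288, 0 → Σ = 1.452
T = 1.452 / 0.938 = 1.547974… → 1.55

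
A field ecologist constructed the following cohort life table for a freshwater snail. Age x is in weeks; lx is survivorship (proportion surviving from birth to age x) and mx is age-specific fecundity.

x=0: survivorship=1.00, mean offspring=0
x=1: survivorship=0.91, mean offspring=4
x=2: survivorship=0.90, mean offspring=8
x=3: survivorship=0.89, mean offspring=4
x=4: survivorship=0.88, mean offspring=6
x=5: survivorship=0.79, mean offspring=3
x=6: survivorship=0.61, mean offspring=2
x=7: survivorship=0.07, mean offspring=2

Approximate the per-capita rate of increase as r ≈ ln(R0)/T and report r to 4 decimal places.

1.0547

R0 = Σ lx·mx = 0 + 3.64 + 7.2 + 3.56 + 5.28 + 2.37 + 1.22 + 0.14 = 23.41
Σ x·lx·mx = 69.99; T = 69.99/23.41 = 2.98975…
r ≈ ln(R0)/T = ln(23.41)/2.98975… = 1.054659… → 1.0547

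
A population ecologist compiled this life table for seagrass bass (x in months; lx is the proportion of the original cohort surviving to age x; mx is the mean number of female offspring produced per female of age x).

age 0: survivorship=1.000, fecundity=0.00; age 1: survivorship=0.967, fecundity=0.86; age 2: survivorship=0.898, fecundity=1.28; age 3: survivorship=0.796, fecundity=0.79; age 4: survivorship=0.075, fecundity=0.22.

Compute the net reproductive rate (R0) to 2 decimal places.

lx·mx by age: 0, 0.83162, 1.14944, 0.62884, 0.0165
R0 = Σ lx·mx = 2.6264 → 2.63

2.63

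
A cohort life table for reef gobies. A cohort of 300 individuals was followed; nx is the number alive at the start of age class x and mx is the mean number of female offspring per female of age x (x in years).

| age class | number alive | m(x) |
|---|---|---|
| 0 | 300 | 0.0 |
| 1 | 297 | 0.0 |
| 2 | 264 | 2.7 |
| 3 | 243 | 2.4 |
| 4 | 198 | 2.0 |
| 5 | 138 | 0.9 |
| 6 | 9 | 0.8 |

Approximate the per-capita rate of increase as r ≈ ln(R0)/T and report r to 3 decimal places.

lx = nx/n0 = nx/300: 1, 0.99, 0.88, 0.81, 0.66, 0.46, 0.03
R0 = Σ lx·mx = 0 + 0 + 2.376 + 1.944 + 1.32 + 0.414 + 0.024 = 6.078
Σ x·lx·mx = 18.078; T = 18.078/6.078 = 2.97433…
r ≈ ln(R0)/T = ln(6.078)/2.97433… = 0.60675… → 0.607

0.607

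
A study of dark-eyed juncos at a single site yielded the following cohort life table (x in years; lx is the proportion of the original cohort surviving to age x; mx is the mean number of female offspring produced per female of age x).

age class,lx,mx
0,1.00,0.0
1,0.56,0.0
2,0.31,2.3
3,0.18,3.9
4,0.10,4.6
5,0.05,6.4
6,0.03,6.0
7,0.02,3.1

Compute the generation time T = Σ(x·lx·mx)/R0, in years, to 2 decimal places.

lx·mx: 0, 0, 0.713, 0.702, 0.46, 0.32, 0.18, 0.062 → R0 = 2.437
x·lx·mx: 0, 0, 1.426, 2.106, 1.84, 1.6, 1.08, 0.434 → Σ = 8.486
T = 8.486 / 2.437 = 3.48215… → 3.48

3.48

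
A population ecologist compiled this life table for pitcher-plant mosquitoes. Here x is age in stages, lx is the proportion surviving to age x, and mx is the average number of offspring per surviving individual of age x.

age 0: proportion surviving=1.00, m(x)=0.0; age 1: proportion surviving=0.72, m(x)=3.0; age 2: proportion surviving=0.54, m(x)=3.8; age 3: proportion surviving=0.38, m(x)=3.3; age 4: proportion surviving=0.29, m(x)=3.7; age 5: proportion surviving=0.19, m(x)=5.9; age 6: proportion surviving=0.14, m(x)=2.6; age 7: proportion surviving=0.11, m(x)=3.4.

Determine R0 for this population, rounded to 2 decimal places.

8.40

lx·mx by age: 0, 2.16, 2.052, 1.254, 1.073, 1.121, 0.364, 0.374
R0 = Σ lx·mx = 8.398 → 8.40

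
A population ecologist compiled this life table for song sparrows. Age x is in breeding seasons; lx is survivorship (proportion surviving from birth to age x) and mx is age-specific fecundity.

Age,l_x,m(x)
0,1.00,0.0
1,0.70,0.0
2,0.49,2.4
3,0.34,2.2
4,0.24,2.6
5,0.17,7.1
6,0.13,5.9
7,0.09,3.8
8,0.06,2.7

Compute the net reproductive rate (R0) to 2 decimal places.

lx·mx by age: 0, 0, 1.176, 0.748, 0.624, 1.207, 0.767, 0.342, 0.162
R0 = Σ lx·mx = 5.026 → 5.03

5.03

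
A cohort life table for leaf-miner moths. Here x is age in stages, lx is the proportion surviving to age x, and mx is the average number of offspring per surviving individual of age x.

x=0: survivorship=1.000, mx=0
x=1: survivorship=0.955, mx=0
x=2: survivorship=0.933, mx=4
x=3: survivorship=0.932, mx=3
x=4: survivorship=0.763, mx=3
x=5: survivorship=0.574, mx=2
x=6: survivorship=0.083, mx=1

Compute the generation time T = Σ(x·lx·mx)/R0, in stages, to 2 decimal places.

3.11

lx·mx: 0, 0, 3.732, 2.796, 2.289, 1.148, 0.083 → R0 = 10.048
x·lx·mx: 0, 0, 7.464, 8.388, 9.156, 5.74, 0.498 → Σ = 31.246
T = 31.246 / 10.048 = 3.109674… → 3.11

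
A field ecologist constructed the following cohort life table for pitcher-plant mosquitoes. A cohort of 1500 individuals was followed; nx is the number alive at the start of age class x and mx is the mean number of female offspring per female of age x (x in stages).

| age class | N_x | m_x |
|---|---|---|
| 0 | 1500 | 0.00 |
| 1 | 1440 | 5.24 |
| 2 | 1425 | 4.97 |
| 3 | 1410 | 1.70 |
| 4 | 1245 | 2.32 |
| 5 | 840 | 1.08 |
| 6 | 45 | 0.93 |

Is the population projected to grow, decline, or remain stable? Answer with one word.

lx = nx/n0 = nx/1500: 1, 0.96, 0.95, 0.94, 0.83, 0.56, 0.03
R0 = Σ lx·mx = 0 + 5.0304 + 4.7215 + 1.598 + 1.9256 + 0.6048 + 0.0279 = 13.9082
R0 > 1, so the population is growing.

growing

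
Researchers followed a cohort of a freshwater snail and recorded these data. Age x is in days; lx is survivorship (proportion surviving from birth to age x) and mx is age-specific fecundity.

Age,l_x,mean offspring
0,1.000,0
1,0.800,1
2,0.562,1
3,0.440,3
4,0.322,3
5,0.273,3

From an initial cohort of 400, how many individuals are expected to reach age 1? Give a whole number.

320

Expected survivors = N0 · l_1 = 400 × 0.800 = 320 → 320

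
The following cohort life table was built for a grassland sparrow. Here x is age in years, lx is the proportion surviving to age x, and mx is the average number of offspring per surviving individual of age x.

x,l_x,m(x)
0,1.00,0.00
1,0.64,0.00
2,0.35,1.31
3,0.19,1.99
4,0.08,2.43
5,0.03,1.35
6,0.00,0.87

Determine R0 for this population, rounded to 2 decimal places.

1.07

lx·mx by age: 0, 0, 0.4585, 0.3781, 0.1944, 0.0405, 0
R0 = Σ lx·mx = 1.0715 → 1.07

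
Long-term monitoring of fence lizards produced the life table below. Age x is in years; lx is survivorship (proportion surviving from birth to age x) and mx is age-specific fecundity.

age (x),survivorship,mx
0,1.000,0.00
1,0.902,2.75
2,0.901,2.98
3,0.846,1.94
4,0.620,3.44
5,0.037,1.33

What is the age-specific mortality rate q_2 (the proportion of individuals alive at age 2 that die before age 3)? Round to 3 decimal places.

0.061

q_2 = (l_2 − l_3) / l_2 = (0.901 − 0.846) / 0.901
     = 0.055 / 0.901 = 0.061043… → 0.061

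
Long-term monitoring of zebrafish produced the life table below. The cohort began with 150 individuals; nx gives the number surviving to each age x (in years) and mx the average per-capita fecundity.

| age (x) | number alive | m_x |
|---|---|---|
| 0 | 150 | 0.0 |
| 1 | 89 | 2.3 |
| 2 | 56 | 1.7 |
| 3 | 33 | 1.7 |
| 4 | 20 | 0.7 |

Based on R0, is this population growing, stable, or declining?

growing

lx = nx/n0 = nx/150: 1, 0.59333…, 0.37333…, 0.22, 0.13333…
R0 = Σ lx·mx = 0 + 1.364667… + 0.634667… + 0.374 + 0.093333… = 2.466667…
R0 > 1, so the population is growing.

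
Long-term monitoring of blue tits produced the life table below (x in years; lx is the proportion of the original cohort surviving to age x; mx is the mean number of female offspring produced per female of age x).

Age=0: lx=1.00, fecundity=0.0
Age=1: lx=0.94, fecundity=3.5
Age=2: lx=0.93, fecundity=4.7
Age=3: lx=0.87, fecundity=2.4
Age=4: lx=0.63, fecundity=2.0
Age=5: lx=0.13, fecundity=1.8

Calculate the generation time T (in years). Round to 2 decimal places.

lx·mx: 0, 3.29, 4.371, 2.088, 1.26, 0.234 → R0 = 11.243
x·lx·mx: 0, 3.29, 8.742, 6.264, 5.04, 1.17 → Σ = 24.506
T = 24.506 / 11.243 = 2.179667… → 2.18

2.18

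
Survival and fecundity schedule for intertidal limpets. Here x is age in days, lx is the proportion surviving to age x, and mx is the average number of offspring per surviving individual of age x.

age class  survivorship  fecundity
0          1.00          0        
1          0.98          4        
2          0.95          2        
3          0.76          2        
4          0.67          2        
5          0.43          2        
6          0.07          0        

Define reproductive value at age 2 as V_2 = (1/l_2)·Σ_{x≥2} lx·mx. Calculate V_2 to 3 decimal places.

lx·mx for x ≥ 2: 1.9, 1.52, 1.34, 0.86, 0 → sum = 5.62
V_2 = 5.62 / l_2 = 5.62 / 0.95 = 5.915789… → 5.916

5.916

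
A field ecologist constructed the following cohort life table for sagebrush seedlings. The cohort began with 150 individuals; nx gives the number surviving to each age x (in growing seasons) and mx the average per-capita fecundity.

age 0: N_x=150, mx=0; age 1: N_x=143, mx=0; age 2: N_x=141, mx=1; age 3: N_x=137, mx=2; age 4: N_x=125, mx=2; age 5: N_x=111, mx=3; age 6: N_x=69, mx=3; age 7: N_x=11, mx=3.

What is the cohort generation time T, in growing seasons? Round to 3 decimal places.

lx = nx/n0 = nx/150: 1, 0.95333…, 0.94, 0.91333…, 0.83333…, 0.74, 0.46, 0.07333…
lx·mx: 0, 0, 0.94, 1.826667…, 1.666667…, 2.22, 1.38, 0.22… → R0 = 8.253333…
x·lx·mx: 0, 0, 1.88, 5.48…, 6.666667…, 11.1, 8.28, 1.54… → Σ = 34.946667…
T = 34.946667… / 8.253333… = 4.234249… → 4.234

4.234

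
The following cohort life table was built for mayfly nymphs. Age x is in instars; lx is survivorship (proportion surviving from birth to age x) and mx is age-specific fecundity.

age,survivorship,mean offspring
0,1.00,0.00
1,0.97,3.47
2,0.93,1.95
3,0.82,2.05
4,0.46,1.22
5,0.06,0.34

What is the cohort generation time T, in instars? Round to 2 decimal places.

1.93

lx·mx: 0, 3.3659, 1.8135, 1.681, 0.5612, 0.0204 → R0 = 7.442
x·lx·mx: 0, 3.3659, 3.627, 5.043, 2.2448, 0.102 → Σ = 14.3827
T = 14.3827 / 7.442 = 1.932639… → 1.93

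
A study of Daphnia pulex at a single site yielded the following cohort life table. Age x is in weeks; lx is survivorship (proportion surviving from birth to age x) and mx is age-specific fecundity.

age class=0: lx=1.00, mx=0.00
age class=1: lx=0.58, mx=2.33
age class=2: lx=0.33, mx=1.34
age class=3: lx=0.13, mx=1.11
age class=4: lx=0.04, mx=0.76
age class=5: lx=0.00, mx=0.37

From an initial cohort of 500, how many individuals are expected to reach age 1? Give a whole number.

290

Expected survivors = N0 · l_1 = 500 × 0.58 = 290 → 290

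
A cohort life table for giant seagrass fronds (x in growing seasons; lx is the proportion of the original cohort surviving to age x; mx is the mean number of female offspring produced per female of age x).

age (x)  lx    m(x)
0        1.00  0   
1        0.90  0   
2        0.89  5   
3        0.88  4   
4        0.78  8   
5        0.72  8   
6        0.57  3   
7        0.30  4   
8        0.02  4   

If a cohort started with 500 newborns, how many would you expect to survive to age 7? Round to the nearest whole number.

150

Expected survivors = N0 · l_7 = 500 × 0.30 = 150 → 150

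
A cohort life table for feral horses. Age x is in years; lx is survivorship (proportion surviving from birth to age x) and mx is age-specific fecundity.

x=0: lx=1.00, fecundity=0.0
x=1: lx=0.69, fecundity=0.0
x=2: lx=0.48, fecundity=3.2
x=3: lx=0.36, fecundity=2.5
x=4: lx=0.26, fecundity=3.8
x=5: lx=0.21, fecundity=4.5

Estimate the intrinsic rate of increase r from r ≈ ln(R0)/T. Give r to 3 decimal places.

R0 = Σ lx·mx = 0 + 0 + 1.536 + 0.9 + 0.988 + 0.945 = 4.369
Σ x·lx·mx = 14.449; T = 14.449/4.369 = 3.30716…
r ≈ ln(R0)/T = ln(4.369)/3.30716… = 0.44586… → 0.446

0.446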